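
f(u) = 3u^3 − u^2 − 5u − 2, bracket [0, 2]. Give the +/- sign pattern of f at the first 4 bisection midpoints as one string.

--++

m = 1, f(m) = -5 (−); new bracket [1, 2]
m = 1.5, f(m) = -1.625 (−); new bracket [1.5, 2]
m = 1.75, f(m) = 2.265625 (+); new bracket [1.5, 1.75]
m = 1.625, f(m) = 0.1074 (+); new bracket [1.5, 1.625]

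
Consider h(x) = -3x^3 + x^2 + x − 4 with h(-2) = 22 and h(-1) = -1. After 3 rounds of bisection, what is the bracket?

x = -1.5 gives h = 6.875, positive; keep [-1.5, -1]
x = -1.25 gives h = 2.171875, positive; keep [-1.25, -1]
x = -1.125 gives h = 0.412109, positive; keep [-1.125, -1]

[-1.125, -1]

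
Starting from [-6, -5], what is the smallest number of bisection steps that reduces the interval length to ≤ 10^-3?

10

Width after n steps is 1/2^n. Need 2^n ≥ 1/10^-3 = 1000.
2^9 = 512 < 1000 ≤ 2^10 = 1024, so n = 10.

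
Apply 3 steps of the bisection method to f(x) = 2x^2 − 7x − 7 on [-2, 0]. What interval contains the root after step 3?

[-1, -0.75]

f(-1) = 2 > 0, so the root lies in [-1, 0]
f(-0.5) = -3 < 0, so the root lies in [-1, -0.5]
f(-0.75) = -0.625 < 0, so the root lies in [-1, -0.75]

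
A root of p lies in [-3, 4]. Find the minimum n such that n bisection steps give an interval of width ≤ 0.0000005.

Width after n steps is 7/2^n. Need 2^n ≥ 7/0.0000005 = 14000000.
2^23 = 8388608 < 14000000 ≤ 2^24 = 16777216, so n = 24.

24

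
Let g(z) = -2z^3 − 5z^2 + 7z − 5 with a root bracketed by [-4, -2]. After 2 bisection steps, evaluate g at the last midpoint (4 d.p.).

midpoint -3: g = -17 < 0 → [-4, -3]
midpoint -3.5: g = -5 < 0 → [-4, -3.5]

-5.0000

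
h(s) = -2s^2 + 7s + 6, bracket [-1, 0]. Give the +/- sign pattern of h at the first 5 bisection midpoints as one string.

+-++-

h(-0.5) = 2 > 0, so the root lies in [-1, -0.5]
h(-0.75) = -0.375 < 0, so the root lies in [-0.75, -0.5]
h(-0.625) = 0.84375 > 0, so the root lies in [-0.75, -0.625]
h(-0.6875) = 0.2422 > 0, so the root lies in [-0.75, -0.6875]
h(-0.71875) = -0.0645 < 0, so the root lies in [-0.71875, -0.6875]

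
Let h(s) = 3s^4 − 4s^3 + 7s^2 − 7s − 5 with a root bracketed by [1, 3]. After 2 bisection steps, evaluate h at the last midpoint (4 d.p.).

midpoint 2: h = 25 > 0 → [1, 2]
midpoint 1.5: h = 1.9375 > 0 → [1, 1.5]

1.9375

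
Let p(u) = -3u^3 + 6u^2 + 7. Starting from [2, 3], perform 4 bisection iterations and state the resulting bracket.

[2.375, 2.4375]

p(2.5) = -2.375 < 0, so the root lies in [2, 2.5]
p(2.25) = 3.203125 > 0, so the root lies in [2.25, 2.5]
p(2.375) = 0.654297 > 0, so the root lies in [2.375, 2.5]
p(2.4375) = -0.7981 < 0, so the root lies in [2.375, 2.4375]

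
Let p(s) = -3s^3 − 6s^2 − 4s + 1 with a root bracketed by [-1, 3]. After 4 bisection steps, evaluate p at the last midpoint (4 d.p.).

p(1) = -12 < 0, so the root lies in [-1, 1]
p(0) = 1 > 0, so the root lies in [0, 1]
p(0.5) = -2.875 < 0, so the root lies in [0, 0.5]
p(0.25) = -0.4219 < 0, so the root lies in [0, 0.25]

-0.4219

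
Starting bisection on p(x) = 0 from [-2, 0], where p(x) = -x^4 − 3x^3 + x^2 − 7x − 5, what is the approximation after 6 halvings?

m = -1, p(m) = 5 (+); new bracket [-1, 0]
m = -0.5, p(m) = -0.9375 (−); new bracket [-1, -0.5]
m = -0.75, p(m) = 1.761719 (+); new bracket [-0.75, -0.5]
m = -0.625, p(m) = 0.3455 (+); new bracket [-0.625, -0.5]
m = -0.5625, p(m) = -0.3123 (−); new bracket [-0.625, -0.5625]
m = -0.59375, p(m) = 0.0125 (+); new bracket [-0.59375, -0.5625]

-0.59375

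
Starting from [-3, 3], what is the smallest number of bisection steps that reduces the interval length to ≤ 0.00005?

17

Width after n steps is 6/2^n. Need 2^n ≥ 6/0.00005 = 120000.
2^16 = 65536 < 120000 ≤ 2^17 = 131072, so n = 17.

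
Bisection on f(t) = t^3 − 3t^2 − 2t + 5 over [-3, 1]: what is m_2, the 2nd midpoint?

midpoint -1: f = 3 > 0 → [-3, -1]
midpoint -2: f = -11 < 0 → [-2, -1]

-2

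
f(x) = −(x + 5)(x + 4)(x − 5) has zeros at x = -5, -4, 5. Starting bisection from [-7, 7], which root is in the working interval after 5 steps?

x = 0 gives f = 100, positive; keep [0, 7]
x = 3.5 gives f = 95.625, positive; keep [3.5, 7]
x = 5.25 gives f = -23.703125, negative; keep [3.5, 5.25]
x = 4.375 gives f = 49.0723, positive; keep [4.375, 5.25]
x = 4.8125 gives f = 16.2136, positive; keep [4.8125, 5.25]

5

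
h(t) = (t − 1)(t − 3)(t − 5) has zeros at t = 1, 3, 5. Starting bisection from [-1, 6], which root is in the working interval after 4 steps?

1

t = 2.5 gives h = 1.875, positive; keep [-1, 2.5]
t = 0.75 gives h = -2.390625, negative; keep [0.75, 2.5]
t = 1.625 gives h = 2.900391, positive; keep [0.75, 1.625]
t = 1.1875 gives h = 1.2957, positive; keep [0.75, 1.1875]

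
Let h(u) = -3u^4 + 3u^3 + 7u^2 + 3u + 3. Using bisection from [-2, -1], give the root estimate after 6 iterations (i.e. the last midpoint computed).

m = -1.5, h(m) = -11.0625 (−); new bracket [-1.5, -1]
m = -1.25, h(m) = -2.996094 (−); new bracket [-1.25, -1]
m = -1.125, h(m) = -0.592529 (−); new bracket [-1.125, -1]
m = -1.0625, h(m) = 0.2932 (+); new bracket [-1.125, -1.0625]
m = -1.09375, h(m) = -0.1259 (−); new bracket [-1.09375, -1.0625]
m = -1.078125, h(m) = 0.0894 (+); new bracket [-1.09375, -1.078125]

-1.078125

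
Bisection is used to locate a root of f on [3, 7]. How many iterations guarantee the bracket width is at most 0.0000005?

23

Width after n steps is 4/2^n. Need 2^n ≥ 4/0.0000005 = 8000000.
2^22 = 4194304 < 8000000 ≤ 2^23 = 8388608, so n = 23.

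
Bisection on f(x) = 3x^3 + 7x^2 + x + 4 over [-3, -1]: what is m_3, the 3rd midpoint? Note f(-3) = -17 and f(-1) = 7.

f(-2) = 6 > 0, so the root lies in [-3, -2]
f(-2.5) = -1.625 < 0, so the root lies in [-2.5, -2]
f(-2.25) = 3.015625 > 0, so the root lies in [-2.5, -2.25]

-2.25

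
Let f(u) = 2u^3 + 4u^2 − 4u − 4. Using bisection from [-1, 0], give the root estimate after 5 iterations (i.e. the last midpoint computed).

midpoint -0.5: f = -1.25 < 0 → [-1, -0.5]
midpoint -0.75: f = 0.40625 > 0 → [-0.75, -0.5]
midpoint -0.625: f = -0.425781 < 0 → [-0.75, -0.625]
midpoint -0.6875: f = -0.0093 < 0 → [-0.75, -0.6875]
midpoint -0.71875: f = 0.1988 > 0 → [-0.71875, -0.6875]

-0.71875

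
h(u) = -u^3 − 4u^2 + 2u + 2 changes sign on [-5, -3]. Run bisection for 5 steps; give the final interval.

[-4.375, -4.3125]

midpoint -4: h = -6 < 0 → [-5, -4]
midpoint -4.5: h = 3.125 > 0 → [-4.5, -4]
midpoint -4.25: h = -1.984375 < 0 → [-4.5, -4.25]
midpoint -4.375: h = 0.4277 > 0 → [-4.375, -4.25]
midpoint -4.3125: h = -0.8132 < 0 → [-4.375, -4.3125]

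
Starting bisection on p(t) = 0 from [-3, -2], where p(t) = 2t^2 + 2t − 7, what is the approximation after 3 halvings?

m = -2.5, p(m) = 0.5 (+); new bracket [-2.5, -2]
m = -2.25, p(m) = -1.375 (−); new bracket [-2.5, -2.25]
m = -2.375, p(m) = -0.46875 (−); new bracket [-2.5, -2.375]

-2.375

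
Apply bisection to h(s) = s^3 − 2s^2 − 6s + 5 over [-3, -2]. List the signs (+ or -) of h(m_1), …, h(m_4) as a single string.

m = -2.5, h(m) = -8.125 (−); new bracket [-2.5, -2]
m = -2.25, h(m) = -3.015625 (−); new bracket [-2.25, -2]
m = -2.125, h(m) = -0.876953 (−); new bracket [-2.125, -2]
m = -2.0625, h(m) = 0.0935 (+); new bracket [-2.125, -2.0625]

---+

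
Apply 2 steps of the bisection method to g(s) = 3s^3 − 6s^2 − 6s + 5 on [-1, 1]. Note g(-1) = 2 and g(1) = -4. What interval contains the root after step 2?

[0.5, 1]

g(0) = 5 > 0, so the root lies in [0, 1]
g(0.5) = 0.875 > 0, so the root lies in [0.5, 1]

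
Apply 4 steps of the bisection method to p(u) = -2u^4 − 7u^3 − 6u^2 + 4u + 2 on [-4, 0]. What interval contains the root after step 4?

m = -2, p(m) = -6 (−); new bracket [-2, 0]
m = -1, p(m) = -3 (−); new bracket [-1, 0]
m = -0.5, p(m) = -0.75 (−); new bracket [-0.5, 0]
m = -0.25, p(m) = 0.7266 (+); new bracket [-0.5, -0.25]

[-0.5, -0.25]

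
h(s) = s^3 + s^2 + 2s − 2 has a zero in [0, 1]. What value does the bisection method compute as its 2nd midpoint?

m = 0.5, h(m) = -0.625 (−); new bracket [0.5, 1]
m = 0.75, h(m) = 0.484375 (+); new bracket [0.5, 0.75]

0.75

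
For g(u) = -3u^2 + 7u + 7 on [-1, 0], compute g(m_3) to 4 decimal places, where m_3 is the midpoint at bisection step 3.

u = -0.5 gives g = 2.75, positive; keep [-1, -0.5]
u = -0.75 gives g = 0.0625, positive; keep [-1, -0.75]
u = -0.875 gives g = -1.421875, negative; keep [-0.875, -0.75]

-1.4219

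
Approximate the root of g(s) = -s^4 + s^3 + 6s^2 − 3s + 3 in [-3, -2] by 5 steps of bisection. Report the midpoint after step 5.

m = -2.5, g(m) = -6.6875 (−); new bracket [-2.5, -2]
m = -2.25, g(m) = 3.105469 (+); new bracket [-2.5, -2.25]
m = -2.375, g(m) = -1.244385 (−); new bracket [-2.375, -2.25]
m = -2.3125, g(m) = 1.0596 (+); new bracket [-2.375, -2.3125]
m = -2.34375, g(m) = -0.0592 (−); new bracket [-2.34375, -2.3125]

-2.34375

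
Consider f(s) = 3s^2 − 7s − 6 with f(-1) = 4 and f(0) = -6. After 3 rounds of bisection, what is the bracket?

[-0.75, -0.625]

s = -0.5 gives f = -1.75, negative; keep [-1, -0.5]
s = -0.75 gives f = 0.9375, positive; keep [-0.75, -0.5]
s = -0.625 gives f = -0.453125, negative; keep [-0.75, -0.625]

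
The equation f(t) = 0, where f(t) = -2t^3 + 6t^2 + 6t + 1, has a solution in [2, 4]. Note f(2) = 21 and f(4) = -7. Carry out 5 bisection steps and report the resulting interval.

t = 3 gives f = 19, positive; keep [3, 4]
t = 3.5 gives f = 9.75, positive; keep [3.5, 4]
t = 3.75 gives f = 2.40625, positive; keep [3.75, 4]
t = 3.875 gives f = -2.0273, negative; keep [3.75, 3.875]
t = 3.8125 gives f = 0.2554, positive; keep [3.8125, 3.875]

[3.8125, 3.875]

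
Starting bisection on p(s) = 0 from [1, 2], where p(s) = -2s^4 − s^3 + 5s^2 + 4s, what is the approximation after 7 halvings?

1.6796875

m = 1.5, p(m) = 3.75 (+); new bracket [1.5, 2]
m = 1.75, p(m) = -1.804688 (−); new bracket [1.5, 1.75]
m = 1.625, p(m) = 1.466309 (+); new bracket [1.625, 1.75]
m = 1.6875, p(m) = -0.0354 (−); new bracket [1.625, 1.6875]
m = 1.65625, p(m) = 0.7476 (+); new bracket [1.65625, 1.6875]
m = 1.671875, p(m) = 0.3643 (+); new bracket [1.671875, 1.6875]
m = 1.6796875, p(m) = 0.1665 (+); new bracket [1.6796875, 1.6875]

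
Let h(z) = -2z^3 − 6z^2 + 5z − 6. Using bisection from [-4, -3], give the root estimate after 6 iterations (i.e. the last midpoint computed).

-3.859375

z = -3.5 gives h = -11.25, negative; keep [-4, -3.5]
z = -3.75 gives h = -3.65625, negative; keep [-4, -3.75]
z = -3.875 gives h = 0.902344, positive; keep [-3.875, -3.75]
z = -3.8125 gives h = -1.4429, negative; keep [-3.875, -3.8125]
z = -3.84375 gives h = -0.2869, negative; keep [-3.875, -3.84375]
z = -3.859375 gives h = 0.3035, positive; keep [-3.859375, -3.84375]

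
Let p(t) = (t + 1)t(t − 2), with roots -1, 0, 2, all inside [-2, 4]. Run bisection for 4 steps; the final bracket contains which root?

t = 1 gives p = -2, negative; keep [1, 4]
t = 2.5 gives p = 4.375, positive; keep [1, 2.5]
t = 1.75 gives p = -1.203125, negative; keep [1.75, 2.5]
t = 2.125 gives p = 0.8301, positive; keep [1.75, 2.125]

2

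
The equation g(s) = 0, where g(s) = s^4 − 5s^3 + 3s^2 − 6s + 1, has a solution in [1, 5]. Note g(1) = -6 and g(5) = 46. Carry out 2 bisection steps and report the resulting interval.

[4, 5]

s = 3 gives g = -44, negative; keep [3, 5]
s = 4 gives g = -39, negative; keep [4, 5]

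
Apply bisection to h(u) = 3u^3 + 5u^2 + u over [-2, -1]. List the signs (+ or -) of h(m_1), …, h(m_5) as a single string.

-++-+

m = -1.5, h(m) = -0.375 (−); new bracket [-1.5, -1]
m = -1.25, h(m) = 0.703125 (+); new bracket [-1.5, -1.25]
m = -1.375, h(m) = 0.279297 (+); new bracket [-1.5, -1.375]
m = -1.4375, h(m) = -0.0168 (−); new bracket [-1.4375, -1.375]
m = -1.40625, h(m) = 0.1387 (+); new bracket [-1.4375, -1.40625]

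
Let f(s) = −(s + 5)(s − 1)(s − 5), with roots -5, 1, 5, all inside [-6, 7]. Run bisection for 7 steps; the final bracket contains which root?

-5

f(0.5) = -12.375 < 0, so the root lies in [-6, 0.5]
f(-2.75) = -65.390625 < 0, so the root lies in [-6, -2.75]
f(-4.375) = -31.494141 < 0, so the root lies in [-6, -4.375]
f(-5.1875) = 11.8191 > 0, so the root lies in [-5.1875, -4.375]
f(-4.78125) = -12.3698 < 0, so the root lies in [-5.1875, -4.78125]
f(-4.984375) = -0.9336 < 0, so the root lies in [-5.1875, -4.984375]
f(-5.0859375) = 5.275 > 0, so the root lies in [-5.0859375, -4.984375]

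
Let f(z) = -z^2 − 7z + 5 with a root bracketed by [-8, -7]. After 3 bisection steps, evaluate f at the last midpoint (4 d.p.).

midpoint -7.5: f = 1.25 > 0 → [-8, -7.5]
midpoint -7.75: f = -0.8125 < 0 → [-7.75, -7.5]
midpoint -7.625: f = 0.234375 > 0 → [-7.75, -7.625]

0.2344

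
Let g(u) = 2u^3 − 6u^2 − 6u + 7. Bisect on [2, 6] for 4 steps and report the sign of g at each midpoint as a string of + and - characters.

m = 4, g(m) = 15 (+); new bracket [2, 4]
m = 3, g(m) = -11 (−); new bracket [3, 4]
m = 3.5, g(m) = -1.75 (−); new bracket [3.5, 4]
m = 3.75, g(m) = 5.5938 (+); new bracket [3.5, 3.75]

+--+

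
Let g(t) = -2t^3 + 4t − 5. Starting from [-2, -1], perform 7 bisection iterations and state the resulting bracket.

m = -1.5, g(m) = -4.25 (−); new bracket [-2, -1.5]
m = -1.75, g(m) = -1.28125 (−); new bracket [-2, -1.75]
m = -1.875, g(m) = 0.683594 (+); new bracket [-1.875, -1.75]
m = -1.8125, g(m) = -0.3413 (−); new bracket [-1.875, -1.8125]
m = -1.84375, g(m) = 0.1603 (+); new bracket [-1.84375, -1.8125]
m = -1.828125, g(m) = -0.0932 (−); new bracket [-1.84375, -1.828125]
m = -1.8359375, g(m) = 0.0329 (+); new bracket [-1.8359375, -1.828125]

[-1.8359375, -1.828125]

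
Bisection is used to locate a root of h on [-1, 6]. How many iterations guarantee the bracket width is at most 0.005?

11

Width after n steps is 7/2^n. Need 2^n ≥ 7/0.005 = 1400.
2^10 = 1024 < 1400 ≤ 2^11 = 2048, so n = 11.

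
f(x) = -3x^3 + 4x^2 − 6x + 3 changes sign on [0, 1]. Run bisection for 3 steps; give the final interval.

f(0.5) = 0.625 > 0, so the root lies in [0.5, 1]
f(0.75) = -0.515625 < 0, so the root lies in [0.5, 0.75]
f(0.625) = 0.080078 > 0, so the root lies in [0.625, 0.75]

[0.625, 0.75]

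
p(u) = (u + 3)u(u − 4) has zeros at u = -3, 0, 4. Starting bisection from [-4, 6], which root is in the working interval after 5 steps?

u = 1 gives p = -12, negative; keep [1, 6]
u = 3.5 gives p = -11.375, negative; keep [3.5, 6]
u = 4.75 gives p = 27.609375, positive; keep [3.5, 4.75]
u = 4.125 gives p = 3.6738, positive; keep [3.5, 4.125]
u = 3.8125 gives p = -4.8699, negative; keep [3.8125, 4.125]

4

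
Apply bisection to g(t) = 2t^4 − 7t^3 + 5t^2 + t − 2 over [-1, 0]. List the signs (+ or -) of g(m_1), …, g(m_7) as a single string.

-++++-+

t = -0.5 gives g = -0.25, negative; keep [-1, -0.5]
t = -0.75 gives g = 3.648438, positive; keep [-0.75, -0.5]
t = -0.625 gives g = 1.342285, positive; keep [-0.625, -0.5]
t = -0.5625 gives g = 0.4656, positive; keep [-0.5625, -0.5]
t = -0.53125 gives g = 0.0887, positive; keep [-0.53125, -0.5]
t = -0.515625 gives g = -0.0853, negative; keep [-0.53125, -0.515625]
t = -0.5234375 gives g = 0.0005, positive; keep [-0.5234375, -0.515625]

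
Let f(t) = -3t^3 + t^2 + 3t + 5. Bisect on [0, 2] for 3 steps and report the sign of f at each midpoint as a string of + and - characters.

t = 1 gives f = 6, positive; keep [1, 2]
t = 1.5 gives f = 1.625, positive; keep [1.5, 2]
t = 1.75 gives f = -2.765625, negative; keep [1.5, 1.75]

++-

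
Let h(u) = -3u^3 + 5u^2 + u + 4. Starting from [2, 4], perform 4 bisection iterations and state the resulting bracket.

midpoint 3: h = -29 < 0 → [2, 3]
midpoint 2.5: h = -9.125 < 0 → [2, 2.5]
midpoint 2.25: h = -2.609375 < 0 → [2, 2.25]
midpoint 2.125: h = -0.084 < 0 → [2, 2.125]

[2, 2.125]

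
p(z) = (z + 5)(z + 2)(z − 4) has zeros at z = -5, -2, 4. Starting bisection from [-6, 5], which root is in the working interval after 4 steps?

midpoint -0.5: p = -30.375 < 0 → [-0.5, 5]
midpoint 2.25: p = -53.921875 < 0 → [2.25, 5]
midpoint 3.625: p = -18.193359 < 0 → [3.625, 5]
midpoint 4.3125: p = 18.3704 > 0 → [3.625, 4.3125]

4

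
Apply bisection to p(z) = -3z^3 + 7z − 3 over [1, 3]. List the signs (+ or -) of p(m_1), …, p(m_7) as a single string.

---+++-

z = 2 gives p = -13, negative; keep [1, 2]
z = 1.5 gives p = -2.625, negative; keep [1, 1.5]
z = 1.25 gives p = -0.109375, negative; keep [1, 1.25]
z = 1.125 gives p = 0.6035, positive; keep [1.125, 1.25]
z = 1.1875 gives p = 0.2888, positive; keep [1.1875, 1.25]
z = 1.21875 gives p = 0.1004, positive; keep [1.21875, 1.25]
z = 1.234375 gives p = -0.0018, negative; keep [1.21875, 1.234375]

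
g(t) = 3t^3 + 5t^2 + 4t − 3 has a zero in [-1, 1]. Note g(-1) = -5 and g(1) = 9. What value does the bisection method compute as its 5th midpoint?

0.4375

g(0) = -3 < 0, so the root lies in [0, 1]
g(0.5) = 0.625 > 0, so the root lies in [0, 0.5]
g(0.25) = -1.640625 < 0, so the root lies in [0.25, 0.5]
g(0.375) = -0.6387 < 0, so the root lies in [0.375, 0.5]
g(0.4375) = -0.0417 < 0, so the root lies in [0.4375, 0.5]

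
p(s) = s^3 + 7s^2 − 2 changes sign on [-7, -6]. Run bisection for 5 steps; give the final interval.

s = -6.5 gives p = 19.125, positive; keep [-7, -6.5]
s = -6.75 gives p = 9.390625, positive; keep [-7, -6.75]
s = -6.875 gives p = 3.908203, positive; keep [-7, -6.875]
s = -6.9375 gives p = 1.0081, positive; keep [-7, -6.9375]
s = -6.96875 gives p = -0.4824, negative; keep [-6.96875, -6.9375]

[-6.96875, -6.9375]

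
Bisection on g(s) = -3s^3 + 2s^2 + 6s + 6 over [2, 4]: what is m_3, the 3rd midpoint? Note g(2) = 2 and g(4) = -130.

s = 3 gives g = -39, negative; keep [2, 3]
s = 2.5 gives g = -13.375, negative; keep [2, 2.5]
s = 2.25 gives g = -4.546875, negative; keep [2, 2.25]

2.25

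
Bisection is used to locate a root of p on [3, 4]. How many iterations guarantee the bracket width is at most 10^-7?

24

Width after n steps is 1/2^n. Need 2^n ≥ 1/10^-7 = 10000000.
2^23 = 8388608 < 10000000 ≤ 2^24 = 16777216, so n = 24.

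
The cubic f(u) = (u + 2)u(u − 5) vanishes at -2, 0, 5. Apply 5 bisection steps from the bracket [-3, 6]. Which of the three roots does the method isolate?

midpoint 1.5: f = -18.375 < 0 → [1.5, 6]
midpoint 3.75: f = -26.953125 < 0 → [3.75, 6]
midpoint 4.875: f = -4.189453 < 0 → [4.875, 6]
midpoint 5.4375: f = 17.6931 > 0 → [4.875, 5.4375]
midpoint 5.15625: f = 5.7655 > 0 → [4.875, 5.15625]

5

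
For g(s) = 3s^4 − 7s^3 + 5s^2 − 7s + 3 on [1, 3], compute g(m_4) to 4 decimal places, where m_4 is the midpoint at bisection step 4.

-1.6106

m = 2, g(m) = 1 (+); new bracket [1, 2]
m = 1.5, g(m) = -4.6875 (−); new bracket [1.5, 2]
m = 1.75, g(m) = -3.316406 (−); new bracket [1.75, 2]
m = 1.875, g(m) = -1.6106 (−); new bracket [1.875, 2]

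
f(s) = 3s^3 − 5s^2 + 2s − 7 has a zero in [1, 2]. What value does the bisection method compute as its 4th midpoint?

1.9375

s = 1.5 gives f = -5.125, negative; keep [1.5, 2]
s = 1.75 gives f = -2.734375, negative; keep [1.75, 2]
s = 1.875 gives f = -1.052734, negative; keep [1.875, 2]
s = 1.9375 gives f = -0.075, negative; keep [1.9375, 2]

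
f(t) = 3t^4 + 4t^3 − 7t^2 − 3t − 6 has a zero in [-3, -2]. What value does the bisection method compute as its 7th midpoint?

-2.3203125

f(-2.5) = 12.4375 > 0, so the root lies in [-2.5, -2]
f(-2.25) = -3.363281 < 0, so the root lies in [-2.5, -2.25]
f(-2.375) = 3.504639 > 0, so the root lies in [-2.375, -2.25]
f(-2.3125) = -0.1696 < 0, so the root lies in [-2.375, -2.3125]
f(-2.34375) = 1.6052 > 0, so the root lies in [-2.34375, -2.3125]
f(-2.328125) = 0.7025 > 0, so the root lies in [-2.328125, -2.3125]
f(-2.3203125) = 0.2627 > 0, so the root lies in [-2.3203125, -2.3125]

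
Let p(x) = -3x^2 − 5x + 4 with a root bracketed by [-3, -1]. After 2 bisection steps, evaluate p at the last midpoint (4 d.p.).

m = -2, p(m) = 2 (+); new bracket [-3, -2]
m = -2.5, p(m) = -2.25 (−); new bracket [-2.5, -2]

-2.2500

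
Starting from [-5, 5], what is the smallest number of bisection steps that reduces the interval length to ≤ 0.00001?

20

Width after n steps is 10/2^n. Need 2^n ≥ 10/0.00001 = 1000000.
2^19 = 524288 < 1000000 ≤ 2^20 = 1048576, so n = 20.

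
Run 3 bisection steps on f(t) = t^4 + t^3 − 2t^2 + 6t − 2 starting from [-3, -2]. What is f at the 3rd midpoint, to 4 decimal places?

t = -2.5 gives f = -6.0625, negative; keep [-3, -2.5]
t = -2.75 gives f = 2.769531, positive; keep [-2.75, -2.5]
t = -2.625 gives f = -2.138428, negative; keep [-2.75, -2.625]

-2.1384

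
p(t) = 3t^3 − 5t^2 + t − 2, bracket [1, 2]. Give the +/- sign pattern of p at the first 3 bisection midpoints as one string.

p(1.5) = -1.625 < 0, so the root lies in [1.5, 2]
p(1.75) = 0.515625 > 0, so the root lies in [1.5, 1.75]
p(1.625) = -0.705078 < 0, so the root lies in [1.625, 1.75]

-+-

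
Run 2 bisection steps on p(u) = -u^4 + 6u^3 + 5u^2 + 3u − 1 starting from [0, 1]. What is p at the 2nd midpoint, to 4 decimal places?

0.1523

m = 0.5, p(m) = 2.4375 (+); new bracket [0, 0.5]
m = 0.25, p(m) = 0.152344 (+); new bracket [0, 0.25]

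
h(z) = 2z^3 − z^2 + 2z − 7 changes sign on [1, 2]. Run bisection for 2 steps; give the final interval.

h(1.5) = 0.5 > 0, so the root lies in [1, 1.5]
h(1.25) = -2.15625 < 0, so the root lies in [1.25, 1.5]

[1.25, 1.5]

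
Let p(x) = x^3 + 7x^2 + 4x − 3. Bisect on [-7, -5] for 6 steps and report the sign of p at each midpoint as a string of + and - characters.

+-+--+

midpoint -6: p = 9 > 0 → [-7, -6]
midpoint -6.5: p = -7.875 < 0 → [-6.5, -6]
midpoint -6.25: p = 1.296875 > 0 → [-6.5, -6.25]
midpoint -6.375: p = -3.0996 < 0 → [-6.375, -6.25]
midpoint -6.3125: p = -0.8547 < 0 → [-6.3125, -6.25]
midpoint -6.28125: p = 0.2326 > 0 → [-6.3125, -6.28125]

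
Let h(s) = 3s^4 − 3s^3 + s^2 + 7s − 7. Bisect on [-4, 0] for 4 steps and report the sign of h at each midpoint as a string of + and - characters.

+-+-

h(-2) = 55 > 0, so the root lies in [-2, 0]
h(-1) = -7 < 0, so the root lies in [-2, -1]
h(-1.5) = 10.0625 > 0, so the root lies in [-1.5, -1]
h(-1.25) = -1.0039 < 0, so the root lies in [-1.5, -1.25]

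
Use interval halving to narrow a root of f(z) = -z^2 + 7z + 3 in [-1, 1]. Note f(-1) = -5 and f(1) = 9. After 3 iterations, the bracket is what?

m = 0, f(m) = 3 (+); new bracket [-1, 0]
m = -0.5, f(m) = -0.75 (−); new bracket [-0.5, 0]
m = -0.25, f(m) = 1.1875 (+); new bracket [-0.5, -0.25]

[-0.5, -0.25]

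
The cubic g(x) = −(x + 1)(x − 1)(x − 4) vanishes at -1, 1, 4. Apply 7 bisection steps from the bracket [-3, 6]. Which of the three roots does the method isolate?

g(1.5) = 3.125 > 0, so the root lies in [1.5, 6]
g(3.75) = 3.265625 > 0, so the root lies in [3.75, 6]
g(4.875) = -19.919922 < 0, so the root lies in [3.75, 4.875]
g(4.3125) = -5.4993 < 0, so the root lies in [3.75, 4.3125]
g(4.03125) = -0.4766 < 0, so the root lies in [3.75, 4.03125]
g(3.890625) = 1.5462 > 0, so the root lies in [3.890625, 4.03125]
g(3.9609375) = 0.5738 > 0, so the root lies in [3.9609375, 4.03125]

4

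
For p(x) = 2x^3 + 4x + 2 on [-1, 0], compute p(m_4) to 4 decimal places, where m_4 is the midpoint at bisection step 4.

0.0825

p(-0.5) = -0.25 < 0, so the root lies in [-0.5, 0]
p(-0.25) = 0.96875 > 0, so the root lies in [-0.5, -0.25]
p(-0.375) = 0.394531 > 0, so the root lies in [-0.5, -0.375]
p(-0.4375) = 0.0825 > 0, so the root lies in [-0.5, -0.4375]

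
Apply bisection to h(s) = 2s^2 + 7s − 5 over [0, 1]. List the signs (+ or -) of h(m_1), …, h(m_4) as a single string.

-++-

midpoint 0.5: h = -1 < 0 → [0.5, 1]
midpoint 0.75: h = 1.375 > 0 → [0.5, 0.75]
midpoint 0.625: h = 0.15625 > 0 → [0.5, 0.625]
midpoint 0.5625: h = -0.4297 < 0 → [0.5625, 0.625]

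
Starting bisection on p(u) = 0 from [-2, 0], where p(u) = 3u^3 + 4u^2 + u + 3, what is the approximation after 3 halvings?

midpoint -1: p = 3 > 0 → [-2, -1]
midpoint -1.5: p = 0.375 > 0 → [-2, -1.5]
midpoint -1.75: p = -2.578125 < 0 → [-1.75, -1.5]

-1.75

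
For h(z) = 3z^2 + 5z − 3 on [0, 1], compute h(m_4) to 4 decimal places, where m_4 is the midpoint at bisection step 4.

-0.2383

m = 0.5, h(m) = 0.25 (+); new bracket [0, 0.5]
m = 0.25, h(m) = -1.5625 (−); new bracket [0.25, 0.5]
m = 0.375, h(m) = -0.703125 (−); new bracket [0.375, 0.5]
m = 0.4375, h(m) = -0.2383 (−); new bracket [0.4375, 0.5]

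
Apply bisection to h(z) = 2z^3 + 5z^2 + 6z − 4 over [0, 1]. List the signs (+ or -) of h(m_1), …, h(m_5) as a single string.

+---+

m = 0.5, h(m) = 0.5 (+); new bracket [0, 0.5]
m = 0.25, h(m) = -2.15625 (−); new bracket [0.25, 0.5]
m = 0.375, h(m) = -0.941406 (−); new bracket [0.375, 0.5]
m = 0.4375, h(m) = -0.2505 (−); new bracket [0.4375, 0.5]
m = 0.46875, h(m) = 0.1171 (+); new bracket [0.4375, 0.46875]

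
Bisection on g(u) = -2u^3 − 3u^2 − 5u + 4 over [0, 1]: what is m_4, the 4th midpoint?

g(0.5) = 0.5 > 0, so the root lies in [0.5, 1]
g(0.75) = -2.28125 < 0, so the root lies in [0.5, 0.75]
g(0.625) = -0.785156 < 0, so the root lies in [0.5, 0.625]
g(0.5625) = -0.1177 < 0, so the root lies in [0.5, 0.5625]

0.5625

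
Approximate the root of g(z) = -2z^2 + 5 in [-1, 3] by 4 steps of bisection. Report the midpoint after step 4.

1.75

z = 1 gives g = 3, positive; keep [1, 3]
z = 2 gives g = -3, negative; keep [1, 2]
z = 1.5 gives g = 0.5, positive; keep [1.5, 2]
z = 1.75 gives g = -1.125, negative; keep [1.5, 1.75]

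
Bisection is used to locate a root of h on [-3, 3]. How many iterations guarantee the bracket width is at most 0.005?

Width after n steps is 6/2^n. Need 2^n ≥ 6/0.005 = 1200.
2^10 = 1024 < 1200 ≤ 2^11 = 2048, so n = 11.

11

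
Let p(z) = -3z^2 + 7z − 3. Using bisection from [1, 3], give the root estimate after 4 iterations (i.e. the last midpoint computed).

1.875

m = 2, p(m) = -1 (−); new bracket [1, 2]
m = 1.5, p(m) = 0.75 (+); new bracket [1.5, 2]
m = 1.75, p(m) = 0.0625 (+); new bracket [1.75, 2]
m = 1.875, p(m) = -0.4219 (−); new bracket [1.75, 1.875]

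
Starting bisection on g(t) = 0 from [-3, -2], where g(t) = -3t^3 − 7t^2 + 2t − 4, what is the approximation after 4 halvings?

-2.8125

g(-2.5) = -5.875 < 0, so the root lies in [-3, -2.5]
g(-2.75) = -0.046875 < 0, so the root lies in [-3, -2.75]
g(-2.875) = 3.681641 > 0, so the root lies in [-2.875, -2.75]
g(-2.8125) = 1.7458 > 0, so the root lies in [-2.8125, -2.75]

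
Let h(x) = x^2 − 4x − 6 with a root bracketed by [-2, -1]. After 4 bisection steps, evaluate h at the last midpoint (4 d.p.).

0.1602

h(-1.5) = 2.25 > 0, so the root lies in [-1.5, -1]
h(-1.25) = 0.5625 > 0, so the root lies in [-1.25, -1]
h(-1.125) = -0.234375 < 0, so the root lies in [-1.25, -1.125]
h(-1.1875) = 0.1602 > 0, so the root lies in [-1.1875, -1.125]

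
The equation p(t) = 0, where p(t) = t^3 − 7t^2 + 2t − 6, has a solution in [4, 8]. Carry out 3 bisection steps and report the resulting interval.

[6.5, 7]

p(6) = -30 < 0, so the root lies in [6, 8]
p(7) = 8 > 0, so the root lies in [6, 7]
p(6.5) = -14.125 < 0, so the root lies in [6.5, 7]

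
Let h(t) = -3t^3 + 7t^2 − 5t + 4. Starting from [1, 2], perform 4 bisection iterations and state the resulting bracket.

h(1.5) = 2.125 > 0, so the root lies in [1.5, 2]
h(1.75) = 0.609375 > 0, so the root lies in [1.75, 2]
h(1.875) = -0.541016 < 0, so the root lies in [1.75, 1.875]
h(1.8125) = 0.0706 > 0, so the root lies in [1.8125, 1.875]

[1.8125, 1.875]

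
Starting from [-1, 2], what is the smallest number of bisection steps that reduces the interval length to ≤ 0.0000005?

Width after n steps is 3/2^n. Need 2^n ≥ 3/0.0000005 = 6000000.
2^22 = 4194304 < 6000000 ≤ 2^23 = 8388608, so n = 23.

23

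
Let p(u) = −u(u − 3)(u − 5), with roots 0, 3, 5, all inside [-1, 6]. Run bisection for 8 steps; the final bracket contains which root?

m = 2.5, p(m) = -3.125 (−); new bracket [-1, 2.5]
m = 0.75, p(m) = -7.171875 (−); new bracket [-1, 0.75]
m = -0.125, p(m) = 2.001953 (+); new bracket [-0.125, 0.75]
m = 0.3125, p(m) = -3.9368 (−); new bracket [-0.125, 0.3125]
m = 0.09375, p(m) = -1.3368 (−); new bracket [-0.125, 0.09375]
m = -0.015625, p(m) = 0.2363 (+); new bracket [-0.015625, 0.09375]
m = 0.0390625, p(m) = -0.5738 (−); new bracket [-0.015625, 0.0390625]
m = 0.01171875, p(m) = -0.1747 (−); new bracket [-0.015625, 0.01171875]

0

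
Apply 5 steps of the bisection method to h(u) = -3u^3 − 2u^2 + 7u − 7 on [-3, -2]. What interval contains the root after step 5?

midpoint -2.5: h = 9.875 > 0 → [-2.5, -2]
midpoint -2.25: h = 1.296875 > 0 → [-2.25, -2]
midpoint -2.125: h = -2.119141 < 0 → [-2.25, -2.125]
midpoint -2.1875: h = -0.4802 < 0 → [-2.25, -2.1875]
midpoint -2.21875: h = 0.3908 > 0 → [-2.21875, -2.1875]

[-2.21875, -2.1875]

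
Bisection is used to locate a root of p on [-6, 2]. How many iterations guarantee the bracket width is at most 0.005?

Width after n steps is 8/2^n. Need 2^n ≥ 8/0.005 = 1600.
2^10 = 1024 < 1600 ≤ 2^11 = 2048, so n = 11.

11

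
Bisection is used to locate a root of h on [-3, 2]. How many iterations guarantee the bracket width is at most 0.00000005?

27

Width after n steps is 5/2^n. Need 2^n ≥ 5/0.00000005 = 100000000.
2^26 = 67108864 < 100000000 ≤ 2^27 = 134217728, so n = 27.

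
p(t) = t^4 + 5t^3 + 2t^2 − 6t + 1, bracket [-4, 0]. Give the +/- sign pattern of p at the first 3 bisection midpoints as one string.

midpoint -2: p = -3 < 0 → [-2, 0]
midpoint -1: p = 5 > 0 → [-2, -1]
midpoint -1.5: p = 2.6875 > 0 → [-2, -1.5]

-++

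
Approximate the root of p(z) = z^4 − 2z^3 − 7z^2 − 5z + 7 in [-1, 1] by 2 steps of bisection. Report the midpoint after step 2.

m = 0, p(m) = 7 (+); new bracket [0, 1]
m = 0.5, p(m) = 2.5625 (+); new bracket [0.5, 1]

0.5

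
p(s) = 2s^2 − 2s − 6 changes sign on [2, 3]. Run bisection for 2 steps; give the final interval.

[2.25, 2.5]

midpoint 2.5: p = 1.5 > 0 → [2, 2.5]
midpoint 2.25: p = -0.375 < 0 → [2.25, 2.5]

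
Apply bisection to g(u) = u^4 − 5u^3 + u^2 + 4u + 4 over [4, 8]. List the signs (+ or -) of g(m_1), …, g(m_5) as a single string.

g(6) = 280 > 0, so the root lies in [4, 6]
g(5) = 49 > 0, so the root lies in [4, 5]
g(4.5) = -3.3125 < 0, so the root lies in [4.5, 5]
g(4.75) = 18.7695 > 0, so the root lies in [4.5, 4.75]
g(4.625) = 6.7913 > 0, so the root lies in [4.5, 4.625]

++-++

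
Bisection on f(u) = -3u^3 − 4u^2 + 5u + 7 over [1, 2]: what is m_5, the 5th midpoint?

1.28125

midpoint 1.5: f = -4.625 < 0 → [1, 1.5]
midpoint 1.25: f = 1.140625 > 0 → [1.25, 1.5]
midpoint 1.375: f = -1.486328 < 0 → [1.25, 1.375]
midpoint 1.3125: f = -0.1111 < 0 → [1.25, 1.3125]
midpoint 1.28125: f = 0.5299 > 0 → [1.28125, 1.3125]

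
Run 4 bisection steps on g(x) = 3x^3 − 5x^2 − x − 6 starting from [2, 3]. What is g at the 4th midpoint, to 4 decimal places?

m = 2.5, g(m) = 7.125 (+); new bracket [2, 2.5]
m = 2.25, g(m) = 0.609375 (+); new bracket [2, 2.25]
m = 2.125, g(m) = -1.916016 (−); new bracket [2.125, 2.25]
m = 2.1875, g(m) = -0.7107 (−); new bracket [2.1875, 2.25]

-0.7107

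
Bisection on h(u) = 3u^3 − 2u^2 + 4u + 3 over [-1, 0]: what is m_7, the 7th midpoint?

-0.5078125

midpoint -0.5: h = 0.125 > 0 → [-1, -0.5]
midpoint -0.75: h = -2.390625 < 0 → [-0.75, -0.5]
midpoint -0.625: h = -1.013672 < 0 → [-0.625, -0.5]
midpoint -0.5625: h = -0.4167 < 0 → [-0.5625, -0.5]
midpoint -0.53125: h = -0.1393 < 0 → [-0.53125, -0.5]
midpoint -0.515625: h = -0.0055 < 0 → [-0.515625, -0.5]
midpoint -0.5078125: h = 0.0601 > 0 → [-0.515625, -0.5078125]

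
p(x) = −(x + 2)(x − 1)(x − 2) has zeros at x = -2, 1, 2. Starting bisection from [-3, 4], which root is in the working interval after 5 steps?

-2

m = 0.5, p(m) = -1.875 (−); new bracket [-3, 0.5]
m = -1.25, p(m) = -5.484375 (−); new bracket [-3, -1.25]
m = -2.125, p(m) = 1.611328 (+); new bracket [-2.125, -1.25]
m = -1.6875, p(m) = -3.0969 (−); new bracket [-2.125, -1.6875]
m = -1.90625, p(m) = -1.0643 (−); new bracket [-2.125, -1.90625]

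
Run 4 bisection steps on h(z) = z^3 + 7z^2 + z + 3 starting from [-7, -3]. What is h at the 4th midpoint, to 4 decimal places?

h(-5) = 48 > 0, so the root lies in [-7, -5]
h(-6) = 33 > 0, so the root lies in [-7, -6]
h(-6.5) = 17.625 > 0, so the root lies in [-7, -6.5]
h(-6.75) = 7.6406 > 0, so the root lies in [-7, -6.75]

7.6406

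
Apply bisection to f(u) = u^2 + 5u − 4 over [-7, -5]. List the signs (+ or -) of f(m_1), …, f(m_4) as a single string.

f(-6) = 2 > 0, so the root lies in [-6, -5]
f(-5.5) = -1.25 < 0, so the root lies in [-6, -5.5]
f(-5.75) = 0.3125 > 0, so the root lies in [-5.75, -5.5]
f(-5.625) = -0.4844 < 0, so the root lies in [-5.75, -5.625]

+-+-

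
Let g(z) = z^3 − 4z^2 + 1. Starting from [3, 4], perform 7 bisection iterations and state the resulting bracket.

[3.9296875, 3.9375]

g(3.5) = -5.125 < 0, so the root lies in [3.5, 4]
g(3.75) = -2.515625 < 0, so the root lies in [3.75, 4]
g(3.875) = -0.876953 < 0, so the root lies in [3.875, 4]
g(3.9375) = 0.031 > 0, so the root lies in [3.875, 3.9375]
g(3.90625) = -0.4305 < 0, so the root lies in [3.90625, 3.9375]
g(3.921875) = -0.2016 < 0, so the root lies in [3.921875, 3.9375]
g(3.9296875) = -0.0858 < 0, so the root lies in [3.9296875, 3.9375]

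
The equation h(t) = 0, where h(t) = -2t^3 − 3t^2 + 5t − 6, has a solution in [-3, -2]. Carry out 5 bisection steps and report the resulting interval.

h(-2.5) = -6 < 0, so the root lies in [-3, -2.5]
h(-2.75) = -0.84375 < 0, so the root lies in [-3, -2.75]
h(-2.875) = 2.355469 > 0, so the root lies in [-2.875, -2.75]
h(-2.8125) = 0.7017 > 0, so the root lies in [-2.8125, -2.75]
h(-2.78125) = -0.0844 < 0, so the root lies in [-2.8125, -2.78125]

[-2.8125, -2.78125]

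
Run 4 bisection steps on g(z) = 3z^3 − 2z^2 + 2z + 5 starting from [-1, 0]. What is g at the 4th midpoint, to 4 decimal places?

m = -0.5, g(m) = 3.125 (+); new bracket [-1, -0.5]
m = -0.75, g(m) = 1.109375 (+); new bracket [-1, -0.75]
m = -0.875, g(m) = -0.291016 (−); new bracket [-0.875, -0.75]
m = -0.8125, g(m) = 0.4456 (+); new bracket [-0.875, -0.8125]

0.4456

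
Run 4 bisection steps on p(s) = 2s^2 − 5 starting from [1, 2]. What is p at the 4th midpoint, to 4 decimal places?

midpoint 1.5: p = -0.5 < 0 → [1.5, 2]
midpoint 1.75: p = 1.125 > 0 → [1.5, 1.75]
midpoint 1.625: p = 0.28125 > 0 → [1.5, 1.625]
midpoint 1.5625: p = -0.1172 < 0 → [1.5625, 1.625]

-0.1172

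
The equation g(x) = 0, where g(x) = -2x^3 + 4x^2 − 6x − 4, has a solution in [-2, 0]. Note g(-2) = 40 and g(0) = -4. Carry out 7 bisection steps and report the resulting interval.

[-0.484375, -0.46875]

x = -1 gives g = 8, positive; keep [-1, 0]
x = -0.5 gives g = 0.25, positive; keep [-0.5, 0]
x = -0.25 gives g = -2.21875, negative; keep [-0.5, -0.25]
x = -0.375 gives g = -1.082, negative; keep [-0.5, -0.375]
x = -0.4375 gives g = -0.4419, negative; keep [-0.5, -0.4375]
x = -0.46875 gives g = -0.1026, negative; keep [-0.5, -0.46875]
x = -0.484375 gives g = 0.072, positive; keep [-0.484375, -0.46875]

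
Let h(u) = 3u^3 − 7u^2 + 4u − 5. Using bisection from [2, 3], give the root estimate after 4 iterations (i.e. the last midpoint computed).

2.0625

u = 2.5 gives h = 8.125, positive; keep [2, 2.5]
u = 2.25 gives h = 2.734375, positive; keep [2, 2.25]
u = 2.125 gives h = 0.677734, positive; keep [2, 2.125]
u = 2.0625 gives h = -0.2063, negative; keep [2.0625, 2.125]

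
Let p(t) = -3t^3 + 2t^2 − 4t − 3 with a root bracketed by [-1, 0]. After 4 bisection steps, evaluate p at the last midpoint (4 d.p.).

0.4167

m = -0.5, p(m) = -0.125 (−); new bracket [-1, -0.5]
m = -0.75, p(m) = 2.390625 (+); new bracket [-0.75, -0.5]
m = -0.625, p(m) = 1.013672 (+); new bracket [-0.625, -0.5]
m = -0.5625, p(m) = 0.4167 (+); new bracket [-0.5625, -0.5]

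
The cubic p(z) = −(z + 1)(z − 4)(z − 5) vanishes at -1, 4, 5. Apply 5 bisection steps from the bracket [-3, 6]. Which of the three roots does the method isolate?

-1

z = 1.5 gives p = -21.875, negative; keep [-3, 1.5]
z = -0.75 gives p = -6.828125, negative; keep [-3, -0.75]
z = -1.875 gives p = 35.341797, positive; keep [-1.875, -0.75]
z = -1.3125 gives p = 10.4797, positive; keep [-1.3125, -0.75]
z = -1.03125 gives p = 0.9483, positive; keep [-1.03125, -0.75]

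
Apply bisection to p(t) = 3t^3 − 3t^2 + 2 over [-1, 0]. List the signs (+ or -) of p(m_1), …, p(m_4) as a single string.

p(-0.5) = 0.875 > 0, so the root lies in [-1, -0.5]
p(-0.75) = -0.953125 < 0, so the root lies in [-0.75, -0.5]
p(-0.625) = 0.095703 > 0, so the root lies in [-0.75, -0.625]
p(-0.6875) = -0.3928 < 0, so the root lies in [-0.6875, -0.625]

+-+-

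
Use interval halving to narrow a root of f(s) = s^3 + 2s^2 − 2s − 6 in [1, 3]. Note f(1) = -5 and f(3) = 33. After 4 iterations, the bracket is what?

[1.5, 1.625]

m = 2, f(m) = 6 (+); new bracket [1, 2]
m = 1.5, f(m) = -1.125 (−); new bracket [1.5, 2]
m = 1.75, f(m) = 1.984375 (+); new bracket [1.5, 1.75]
m = 1.625, f(m) = 0.3223 (+); new bracket [1.5, 1.625]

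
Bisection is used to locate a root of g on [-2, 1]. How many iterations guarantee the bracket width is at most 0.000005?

20

Width after n steps is 3/2^n. Need 2^n ≥ 3/0.000005 = 600000.
2^19 = 524288 < 600000 ≤ 2^20 = 1048576, so n = 20.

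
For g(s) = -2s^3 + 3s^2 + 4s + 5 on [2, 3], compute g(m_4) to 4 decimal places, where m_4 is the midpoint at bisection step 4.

g(2.5) = 2.5 > 0, so the root lies in [2.5, 3]
g(2.75) = -2.90625 < 0, so the root lies in [2.5, 2.75]
g(2.625) = -0.003906 < 0, so the root lies in [2.5, 2.625]
g(2.5625) = 1.2964 > 0, so the root lies in [2.5625, 2.625]

1.2964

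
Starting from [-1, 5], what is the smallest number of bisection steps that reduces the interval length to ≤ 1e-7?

26

Width after n steps is 6/2^n. Need 2^n ≥ 6/1e-7 = 60000000.
2^25 = 33554432 < 60000000 ≤ 2^26 = 67108864, so n = 26.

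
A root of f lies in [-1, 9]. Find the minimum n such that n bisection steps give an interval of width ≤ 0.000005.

21

Width after n steps is 10/2^n. Need 2^n ≥ 10/0.000005 = 2000000.
2^20 = 1048576 < 2000000 ≤ 2^21 = 2097152, so n = 21.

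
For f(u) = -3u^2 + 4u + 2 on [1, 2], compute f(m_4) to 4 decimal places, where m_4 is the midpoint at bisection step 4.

0.2070

m = 1.5, f(m) = 1.25 (+); new bracket [1.5, 2]
m = 1.75, f(m) = -0.1875 (−); new bracket [1.5, 1.75]
m = 1.625, f(m) = 0.578125 (+); new bracket [1.625, 1.75]
m = 1.6875, f(m) = 0.207 (+); new bracket [1.6875, 1.75]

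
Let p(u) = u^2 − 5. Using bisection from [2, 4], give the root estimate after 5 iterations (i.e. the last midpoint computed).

2.1875

midpoint 3: p = 4 > 0 → [2, 3]
midpoint 2.5: p = 1.25 > 0 → [2, 2.5]
midpoint 2.25: p = 0.0625 > 0 → [2, 2.25]
midpoint 2.125: p = -0.4844 < 0 → [2.125, 2.25]
midpoint 2.1875: p = -0.2148 < 0 → [2.1875, 2.25]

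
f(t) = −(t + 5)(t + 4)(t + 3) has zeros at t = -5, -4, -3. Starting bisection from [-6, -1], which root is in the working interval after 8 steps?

m = -3.5, f(m) = 0.375 (+); new bracket [-3.5, -1]
m = -2.25, f(m) = -3.609375 (−); new bracket [-3.5, -2.25]
m = -2.875, f(m) = -0.298828 (−); new bracket [-3.5, -2.875]
m = -3.1875, f(m) = 0.2761 (+); new bracket [-3.1875, -2.875]
m = -3.03125, f(m) = 0.0596 (+); new bracket [-3.03125, -2.875]
m = -2.953125, f(m) = -0.1004 (−); new bracket [-3.03125, -2.953125]
m = -2.9921875, f(m) = -0.0158 (−); new bracket [-3.03125, -2.9921875]
m = -3.01171875, f(m) = 0.023 (+); new bracket [-3.01171875, -2.9921875]

-3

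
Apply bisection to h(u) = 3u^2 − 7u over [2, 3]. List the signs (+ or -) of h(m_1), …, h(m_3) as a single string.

midpoint 2.5: h = 1.25 > 0 → [2, 2.5]
midpoint 2.25: h = -0.5625 < 0 → [2.25, 2.5]
midpoint 2.375: h = 0.296875 > 0 → [2.25, 2.375]

+-+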